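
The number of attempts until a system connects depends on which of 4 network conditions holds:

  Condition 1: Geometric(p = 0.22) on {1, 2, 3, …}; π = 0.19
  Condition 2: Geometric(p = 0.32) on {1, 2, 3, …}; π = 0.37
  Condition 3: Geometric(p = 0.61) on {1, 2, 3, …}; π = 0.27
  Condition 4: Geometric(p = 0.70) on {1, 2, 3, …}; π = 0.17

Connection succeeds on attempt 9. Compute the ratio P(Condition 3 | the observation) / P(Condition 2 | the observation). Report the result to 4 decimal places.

The posterior odds equal the prior odds times the likelihood ratio: (π_i/π_j)·(f_i(x)/f_j(x)).
Geometric probabilities:
  p_1 = 0.22·(1−0.22)^8 = 0.22·0.137011 = 0.0301425
  p_2 = 0.32·(1−0.32)^8 = 0.32·0.0457163 = 0.0146292
  p_3 = 0.61·(1−0.61)^8 = 0.61·0.000535201 = 0.000326473
  p_4 = 0.70·(1−0.70)^8 = 0.70·6.561e-05 = 4.5927e-05
Odds = (0.27/0.37) × (0.000326473/0.0146292) = 0.72973 × 0.0223165 ≈ 0.0163

0.0163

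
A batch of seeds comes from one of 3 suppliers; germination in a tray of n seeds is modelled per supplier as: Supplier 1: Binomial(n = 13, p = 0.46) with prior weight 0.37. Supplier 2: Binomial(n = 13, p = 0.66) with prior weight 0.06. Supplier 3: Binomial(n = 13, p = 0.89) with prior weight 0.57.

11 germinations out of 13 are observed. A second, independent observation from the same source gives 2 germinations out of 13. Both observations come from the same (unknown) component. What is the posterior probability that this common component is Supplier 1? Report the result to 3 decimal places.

0.959

Posterior ∝ prior × likelihood, so P(k | x) ∝ P(Z=k) f_k(x); normalise over all components.
Since both observations come from the same component, the likelihood for component k is f_k(x₁)·f_k(x₂).
  f_1 = [C(13,11)·0.46^11·0.54^2 = 78·0.000195135·0.2916 = 0.00443832] × [0.0187906] = 8.33988e-05
  f_2 = [C(13,11)·0.66^11·0.34^2 = 78·0.010351·0.1156 = 0.0933331] × [0.000238479] = 2.2258e-05
  f_3 = [C(13,11)·0.89^11·0.11^2 = 78·0.277517·0.0121 = 0.261921] × [1.76276e-09] = 4.61705e-10
Weight by the priors:
  P(Z=1)·f_1 = 0.37 × 8.33988e-05 = 3.08576e-05
  P(Z=2)·f_2 = 0.06 × 2.2258e-05 = 1.33548e-06
  P(Z=3)·f_3 = 0.57 × 4.61705e-10 = 2.63172e-10
Denominator: 3.08576e-05 + 1.33548e-06 + 2.63172e-10 = 3.21933e-05
P(Supplier 1 | x₁, x₂) = 3.08576e-05 / 3.21933e-05 ≈ 0.959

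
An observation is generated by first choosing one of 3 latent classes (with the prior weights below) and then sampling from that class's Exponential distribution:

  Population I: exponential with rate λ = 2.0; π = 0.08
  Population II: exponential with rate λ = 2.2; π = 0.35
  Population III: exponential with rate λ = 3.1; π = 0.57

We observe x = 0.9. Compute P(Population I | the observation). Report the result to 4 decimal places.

Apply Bayes' rule: the posterior for each component is proportional to its prior times its likelihood at x.
Evaluate each component's likelihood at the observed value:
  p_I = 0.330598
  p_II = 0.303752
  p_III = 0.190406
Weight by the priors:
  P(Z=I)·p_I = 0.08 × 0.330598 = 0.0264478
  P(Z=II)·p_II = 0.35 × 0.303752 = 0.106313
  P(Z=III)·p_III = 0.57 × 0.190406 = 0.108531
Evidence: 0.0264478 + 0.106313 + 0.108531 = 0.241292
So the posterior for Population I is 0.0264478 / 0.241292 ≈ 0.1096.

0.1096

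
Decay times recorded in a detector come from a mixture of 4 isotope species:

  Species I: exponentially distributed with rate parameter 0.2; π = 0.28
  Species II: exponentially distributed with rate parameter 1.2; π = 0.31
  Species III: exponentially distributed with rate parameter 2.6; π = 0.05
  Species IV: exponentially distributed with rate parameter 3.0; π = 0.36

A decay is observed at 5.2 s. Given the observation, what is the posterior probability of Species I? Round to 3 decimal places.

Posterior ∝ prior × likelihood, so P(k | x) ∝ π_k f_k(x); normalise over all components.
Exponential densities:
  L_I = 0.2·e^(−0.2·5.2) = 0.2·e^(−1.0400) = 0.0706909
  L_II = 1.2·e^(−1.2·5.2) = 1.2·e^(−6.2400) = 0.00233983
  L_III = 2.6·e^(−2.6·5.2) = 2.6·e^(−13.5200) = 3.49391e-06
  L_IV = 3.0·e^(−3.0·5.2) = 3.0·e^(−15.6000) = 5.03648e-07
Unnormalised posteriors:
  π_I·L_I = 0.28 × 0.0706909 = 0.0197935
  π_II·L_II = 0.31 × 0.00233983 = 0.000725346
  π_III·L_III = 0.05 × 3.49391e-06 = 1.74696e-07
  π_IV·L_IV = 0.36 × 5.03648e-07 = 1.81313e-07
Normaliser: 0.0197935 + 0.000725346 + 1.74696e-07 + 1.81313e-07 = 0.0205192
So the posterior for Species I is 0.0197935 / 0.0205192 ≈ 0.965.

0.965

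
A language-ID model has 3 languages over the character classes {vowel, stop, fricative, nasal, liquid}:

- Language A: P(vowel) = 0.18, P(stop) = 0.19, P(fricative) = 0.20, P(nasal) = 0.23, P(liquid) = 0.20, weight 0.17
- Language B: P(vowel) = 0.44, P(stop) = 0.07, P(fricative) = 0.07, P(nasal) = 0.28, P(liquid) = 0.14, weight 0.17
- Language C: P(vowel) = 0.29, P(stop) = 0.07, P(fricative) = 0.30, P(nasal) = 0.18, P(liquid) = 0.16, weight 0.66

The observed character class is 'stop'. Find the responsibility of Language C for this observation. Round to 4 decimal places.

0.5111

By Bayes' theorem, P(k | x) = π_k f_k(x) / Σ_j π_j f_j(x).
Evaluate each component's likelihood at the observed value:
  f_A = P(stop | comp) = 0.19
  f_B = P(stop | comp) = 0.07
  f_C = P(stop | comp) = 0.07
Unnormalised posteriors:
  π_A·f_A = 0.17 × 0.19 = 0.0323
  π_B·f_B = 0.17 × 0.07 = 0.0119
  π_C·f_C = 0.66 × 0.07 = 0.0462
Denominator: 0.0323 + 0.0119 + 0.0462 = 0.0904
P(Language C | data) ≈ 0.5111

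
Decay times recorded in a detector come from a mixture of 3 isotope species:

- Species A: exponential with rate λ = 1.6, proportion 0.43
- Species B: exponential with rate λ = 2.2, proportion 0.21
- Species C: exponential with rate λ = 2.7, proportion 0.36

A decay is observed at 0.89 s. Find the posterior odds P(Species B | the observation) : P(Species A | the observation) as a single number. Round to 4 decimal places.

Since P(k|x) ∝ P(Z=k) f_k(x), the posterior odds are P(Z=i) f_i(x) / (P(Z=j) f_j(x)).
Evaluate each component's likelihood at the observed value:
  f_A = 1.6·e^(−1.6·0.89) = 1.6·e^(−1.4240) = 0.385199
  f_B = 2.2·e^(−2.2·0.89) = 2.2·e^(−1.9580) = 0.310509
  f_C = 2.7·e^(−2.7·0.89) = 2.7·e^(−2.4030) = 0.244205
Odds = (0.21/0.43) × (0.310509/0.385199) = 0.488372 × 0.806101 ≈ 0.3937

0.3937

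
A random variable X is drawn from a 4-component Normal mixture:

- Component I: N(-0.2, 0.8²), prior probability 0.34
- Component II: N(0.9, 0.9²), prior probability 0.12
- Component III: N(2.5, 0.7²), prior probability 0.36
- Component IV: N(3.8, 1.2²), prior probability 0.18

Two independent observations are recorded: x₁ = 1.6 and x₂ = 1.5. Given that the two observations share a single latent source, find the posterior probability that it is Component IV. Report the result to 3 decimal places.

The responsibility of component k is π_k f_k(x) divided by Σ_j π_j f_j(x).
Since both observations come from the same component, the likelihood for component k is f_k(x₁)·f_k(x₂).
  f_I = [0.0396746] × [0.0521512] = 0.00206908
  f_II = [0.327572] × [0.354942] = 0.116269
  f_III = [0.249376] × [0.205426] = 0.0512282
  f_IV = [0.061926] × [0.0529681] = 0.0032801
Unnormalised posteriors:
  π_I·f_I = 0.34 × 0.00206908 = 0.000703486
  π_II·f_II = 0.12 × 0.116269 = 0.0139523
  π_III·f_III = 0.36 × 0.0512282 = 0.0184421
  π_IV·f_IV = 0.18 × 0.0032801 = 0.000590418
Normaliser: 0.000703486 + 0.0139523 + 0.0184421 + 0.000590418 = 0.0336883
Responsibility of Component IV: 0.000590418 / 0.0336883 ≈ 0.018

0.018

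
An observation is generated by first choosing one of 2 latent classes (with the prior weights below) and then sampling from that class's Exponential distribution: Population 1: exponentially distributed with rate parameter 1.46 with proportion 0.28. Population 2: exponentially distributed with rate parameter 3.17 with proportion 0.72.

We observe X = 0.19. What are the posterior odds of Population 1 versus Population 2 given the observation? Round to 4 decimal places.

0.2479

Only the two components matter; the odds are (π_i f_i(x)) / (π_j f_j(x)).
Exponential densities:
  p_1 = 1.10632
  p_2 = 1.73574
Odds = (0.28/0.72) × (1.10632/1.73574) = 0.388889 × 0.637376 ≈ 0.2479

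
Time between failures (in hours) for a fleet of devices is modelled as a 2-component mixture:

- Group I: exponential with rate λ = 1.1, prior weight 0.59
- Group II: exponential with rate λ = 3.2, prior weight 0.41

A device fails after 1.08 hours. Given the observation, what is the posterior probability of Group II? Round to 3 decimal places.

P(component k | x) = w_k·f_k(x) / marginal(x), where marginal(x) = Σ_j w_j·f_j(x).
Evaluate each component's likelihood at the observed value:
  L_I = 0.335313
  L_II = 0.100978
Prior × likelihood for each component:
  w_I·L_I = 0.59 × 0.335313 = 0.197835
  w_II·L_II = 0.41 × 0.100978 = 0.0414011
Sum: 0.197835 + 0.0414011 = 0.239236
Responsibility of Group II: 0.0414011 / 0.239236 ≈ 0.173

0.173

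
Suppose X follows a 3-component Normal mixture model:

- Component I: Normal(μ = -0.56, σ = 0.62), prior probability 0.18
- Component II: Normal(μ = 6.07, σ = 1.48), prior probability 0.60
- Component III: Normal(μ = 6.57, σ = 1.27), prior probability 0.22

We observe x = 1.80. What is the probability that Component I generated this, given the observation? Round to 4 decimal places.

Apply Bayes' rule: the posterior for each component is proportional to its prior times its likelihood at x.
Evaluate each component's likelihood at the observed value:
  p_I = (1/(0.62·√(2π)))·exp(−(1.80−-0.56)²/(2·0.62²)) = 0.643455·exp(-7.24454) = 0.000459469
  p_II = (1/(1.48·√(2π)))·exp(−(1.80−6.07)²/(2·1.48²)) = 0.269556·exp(-4.16200) = 0.00419869
  p_III = (1/(1.27·√(2π)))·exp(−(1.80−6.57)²/(2·1.27²)) = 0.314128·exp(-7.05341) = 0.000271549
Prior × likelihood for each component:
  π_I·p_I = 0.18 × 0.000459469 = 8.27044e-05
  π_II·p_II = 0.60 × 0.00419869 = 0.00251921
  π_III·p_III = 0.22 × 0.000271549 = 5.97407e-05
Sum: 8.27044e-05 + 0.00251921 + 5.97407e-05 = 0.00266166
So the posterior for Component I is 8.27044e-05 / 0.00266166 ≈ 0.0311.

0.0311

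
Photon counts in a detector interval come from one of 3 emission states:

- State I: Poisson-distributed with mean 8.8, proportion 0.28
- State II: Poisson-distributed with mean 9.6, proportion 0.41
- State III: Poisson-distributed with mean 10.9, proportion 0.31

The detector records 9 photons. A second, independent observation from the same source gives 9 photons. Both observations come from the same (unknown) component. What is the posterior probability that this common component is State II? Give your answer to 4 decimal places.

The responsibility of component k is P(Z=k) f_k(x) divided by Σ_j P(Z=j) f_j(x).
Since both observations come from the same component, the likelihood for component k is f_k(x₁)·f_k(x₂).
  L_I = [0.131459] × [0.131459] = 0.0172814
  L_II = [0.129256] × [0.129256] = 0.0167071
  L_III = [0.110475] × [0.110475] = 0.0122048
Multiply by the mixture weights:
  P(Z=I)·L_I = 0.28 × 0.0172814 = 0.00483879
  P(Z=II)·L_II = 0.41 × 0.0167071 = 0.00684993
  P(Z=III)·L_III = 0.31 × 0.0122048 = 0.00378349
Marginal: 0.00483879 + 0.00684993 + 0.00378349 = 0.0154722
Responsibility of State II: 0.00684993 / 0.0154722 ≈ 0.4427

0.4427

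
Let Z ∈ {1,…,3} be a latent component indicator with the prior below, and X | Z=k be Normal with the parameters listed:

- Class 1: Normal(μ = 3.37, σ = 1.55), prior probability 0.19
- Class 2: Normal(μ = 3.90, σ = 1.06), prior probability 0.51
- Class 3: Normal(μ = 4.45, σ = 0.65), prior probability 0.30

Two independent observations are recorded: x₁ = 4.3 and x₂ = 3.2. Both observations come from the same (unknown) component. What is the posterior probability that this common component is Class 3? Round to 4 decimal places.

The responsibility of component k is π_k f_k(x) divided by Σ_j π_j f_j(x).
Since both observations come from the same component, the likelihood for component k is f_k(x₁)·f_k(x₂).
  p_1 = [(1/(1.55·√(2π)))·exp(−(4.3−3.37)²/(2·1.55²)) = 0.257382·exp(-0.18000) = 0.214984] × [0.255839] = 0.0550011
  p_2 = [(1/(1.06·√(2π)))·exp(−(4.3−3.90)²/(2·1.06²)) = 0.376361·exp(-0.07120) = 0.350496] × [0.302626] = 0.106069
  p_3 = [(1/(0.65·√(2π)))·exp(−(4.3−4.45)²/(2·0.65²)) = 0.613757·exp(-0.02663) = 0.59763] × [0.0965912] = 0.0577258
Unnormalised posteriors:
  π_1·p_1 = 0.19 × 0.0550011 = 0.0104502
  π_2·p_2 = 0.51 × 0.106069 = 0.0540953
  π_3·p_3 = 0.30 × 0.0577258 = 0.0173177
Evidence: 0.0104502 + 0.0540953 + 0.0173177 = 0.0818632
Responsibility of Class 3: 0.0173177 / 0.0818632 ≈ 0.2115

0.2115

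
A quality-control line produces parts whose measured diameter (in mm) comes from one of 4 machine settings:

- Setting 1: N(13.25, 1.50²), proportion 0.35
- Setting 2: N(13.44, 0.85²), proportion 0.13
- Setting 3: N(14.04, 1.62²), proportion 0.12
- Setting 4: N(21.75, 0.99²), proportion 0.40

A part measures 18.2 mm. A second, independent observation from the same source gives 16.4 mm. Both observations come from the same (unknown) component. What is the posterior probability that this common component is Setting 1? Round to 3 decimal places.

P(component k | x) = P(Z=k)·f_k(x) / marginal(x), where marginal(x) = Σ_j P(Z=j)·f_j(x).
Since both observations come from the same component, the likelihood for component k is f_k(x₁)·f_k(x₂).
  p_1 = [0.00114838] × [0.0293224] = 3.36732e-05
  p_2 = [7.27367e-08] × [0.00109193] = 7.94232e-11
  p_3 = [0.00910963] × [0.085223] = 0.00077635
  p_4 = [0.000650298] × [1.83562e-07] = 1.1937e-10
Multiply by the mixture weights:
  P(Z=1)·p_1 = 0.35 × 3.36732e-05 = 1.17856e-05
  P(Z=2)·p_2 = 0.13 × 7.94232e-11 = 1.0325e-11
  P(Z=3)·p_3 = 0.12 × 0.00077635 = 9.31621e-05
  P(Z=4)·p_4 = 0.40 × 1.1937e-10 = 4.7748e-11
Denominator: 1.17856e-05 + 1.0325e-11 + 9.31621e-05 + 4.7748e-11 = 0.000104948
P(Setting 1 | x₁, x₂) = 1.17856e-05 / 0.000104948 ≈ 0.112

0.112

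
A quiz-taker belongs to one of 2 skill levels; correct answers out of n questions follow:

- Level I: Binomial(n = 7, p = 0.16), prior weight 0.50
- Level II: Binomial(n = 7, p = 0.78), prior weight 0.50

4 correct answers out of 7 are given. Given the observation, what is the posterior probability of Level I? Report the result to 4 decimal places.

The responsibility of component k is w_k f_k(x) divided by Σ_j w_j f_j(x).
Binomial probabilities:
  L_I = C(7,4)·0.16^4·0.84^3 = 35·0.00065536·0.592704 = 0.0135952
  L_II = C(7,4)·0.78^4·0.22^3 = 35·0.370151·0.010648 = 0.137948
Prior × likelihood for each component:
  w_I·L_I = 0.50 × 0.0135952 = 0.0067976
  w_II·L_II = 0.50 × 0.137948 = 0.0689739
Denominator: 0.0067976 + 0.0689739 = 0.0757715
Responsibility of Level I: 0.0067976 / 0.0757715 ≈ 0.0897

0.0897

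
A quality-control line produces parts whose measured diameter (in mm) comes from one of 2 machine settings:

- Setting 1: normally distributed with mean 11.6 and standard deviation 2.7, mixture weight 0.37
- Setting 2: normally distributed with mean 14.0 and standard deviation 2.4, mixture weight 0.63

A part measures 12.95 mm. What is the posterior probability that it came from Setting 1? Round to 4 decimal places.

Posterior ∝ prior × likelihood, so P(k | x) ∝ P(Z=k) f_k(x); normalise over all components.
Component likelihoods at x = 12.95 mm:
  f_1 = (1/(2.7·√(2π)))·exp(−(12.95−11.6)²/(2·2.7²)) = 0.147756·exp(-0.12500) = 0.130395
  f_2 = (1/(2.4·√(2π)))·exp(−(12.95−14.0)²/(2·2.4²)) = 0.166226·exp(-0.09570) = 0.151055
Prior × likelihood for each component:
  P(Z=1)·f_1 = 0.37 × 0.130395 = 0.048246
  P(Z=2)·f_2 = 0.63 × 0.151055 = 0.0951647
Denominator: 0.048246 + 0.0951647 = 0.143411
P(Setting 1 | 12.95 mm) ≈ 0.3364

0.3364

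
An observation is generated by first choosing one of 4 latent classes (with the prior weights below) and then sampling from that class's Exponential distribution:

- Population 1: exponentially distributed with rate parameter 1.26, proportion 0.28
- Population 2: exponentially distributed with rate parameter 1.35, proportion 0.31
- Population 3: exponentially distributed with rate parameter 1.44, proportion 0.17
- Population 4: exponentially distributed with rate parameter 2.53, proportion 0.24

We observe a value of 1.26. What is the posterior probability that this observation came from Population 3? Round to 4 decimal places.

Posterior ∝ prior × likelihood, so P(k | x) ∝ w_k f_k(x); normalise over all components.
Exponential densities:
  f_1 = 1.26·e^(−1.26·1.26) = 1.26·e^(−1.5876) = 0.257564
  f_2 = 1.35·e^(−1.35·1.26) = 1.35·e^(−1.7010) = 0.246376
  f_3 = 1.44·e^(−1.44·1.26) = 1.44·e^(−1.8144) = 0.234627
  f_4 = 2.53·e^(−2.53·1.26) = 2.53·e^(−3.1878) = 0.104394
Unnormalised posteriors:
  w_1·f_1 = 0.28 × 0.257564 = 0.0721178
  w_2·f_2 = 0.31 × 0.246376 = 0.0763766
  w_3·f_3 = 0.17 × 0.234627 = 0.0398866
  w_4·f_4 = 0.24 × 0.104394 = 0.0250546
Denominator: 0.0721178 + 0.0763766 + 0.0398866 + 0.0250546 = 0.213436
So the posterior for Population 3 is 0.0398866 / 0.213436 ≈ 0.1869.

0.1869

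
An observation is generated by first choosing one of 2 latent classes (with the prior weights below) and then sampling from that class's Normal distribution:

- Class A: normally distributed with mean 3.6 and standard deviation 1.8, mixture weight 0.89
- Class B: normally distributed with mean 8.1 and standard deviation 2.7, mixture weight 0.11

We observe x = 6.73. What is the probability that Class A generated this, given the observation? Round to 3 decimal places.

0.753

Apply Bayes' rule: the posterior for each component is proportional to its prior times its likelihood at x.
Evaluate each component's likelihood at the observed value:
  L_A = 0.04887
  L_B = 0.129909
Multiply by the mixture weights:
  w_A·L_A = 0.89 × 0.04887 = 0.0434943
  w_B·L_B = 0.11 × 0.129909 = 0.01429
Normaliser: 0.0434943 + 0.01429 = 0.0577842
Responsibility of Class A: 0.0434943 / 0.0577842 ≈ 0.753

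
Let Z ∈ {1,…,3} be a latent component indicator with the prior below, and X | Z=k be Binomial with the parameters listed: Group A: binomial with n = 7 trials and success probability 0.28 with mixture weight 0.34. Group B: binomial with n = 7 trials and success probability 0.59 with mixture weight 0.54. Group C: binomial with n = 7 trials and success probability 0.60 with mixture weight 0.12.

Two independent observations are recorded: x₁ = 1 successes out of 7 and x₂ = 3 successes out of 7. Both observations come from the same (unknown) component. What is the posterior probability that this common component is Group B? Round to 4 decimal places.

0.0991

Apply Bayes' rule: the posterior for each component is proportional to its prior times its likelihood at x.
Since both observations come from the same component, the likelihood for component k is f_k(x₁)·f_k(x₂).
  L_A = [0.273056] × [0.206477] = 0.0563798
  L_B = [0.0196179] × [0.203123] = 0.00398486
  L_C = [0.0172032] × [0.193536] = 0.00332944
Multiply by the mixture weights:
  π_A·L_A = 0.34 × 0.0563798 = 0.0191691
  π_B·L_B = 0.54 × 0.00398486 = 0.00215182
  π_C·L_C = 0.12 × 0.00332944 = 0.000399533
Marginal: 0.0191691 + 0.00215182 + 0.000399533 = 0.0217205
Responsibility of Group B: 0.00215182 / 0.0217205 ≈ 0.0991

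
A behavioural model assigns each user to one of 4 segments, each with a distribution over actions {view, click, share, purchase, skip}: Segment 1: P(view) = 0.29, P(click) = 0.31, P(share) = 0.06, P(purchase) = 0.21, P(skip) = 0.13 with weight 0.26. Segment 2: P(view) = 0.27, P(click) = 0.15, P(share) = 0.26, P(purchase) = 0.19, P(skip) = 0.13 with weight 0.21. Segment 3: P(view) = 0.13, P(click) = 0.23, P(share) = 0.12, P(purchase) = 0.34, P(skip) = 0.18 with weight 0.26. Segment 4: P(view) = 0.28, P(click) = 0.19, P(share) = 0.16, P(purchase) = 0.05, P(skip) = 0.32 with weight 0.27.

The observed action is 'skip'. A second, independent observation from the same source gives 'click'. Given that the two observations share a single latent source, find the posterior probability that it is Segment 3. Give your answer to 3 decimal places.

0.258

P(component k | x) = P(Z=k)·f_k(x) / marginal(x), where marginal(x) = Σ_j P(Z=j)·f_j(x).
Since both observations come from the same component, the likelihood for component k is f_k(x₁)·f_k(x₂).
  L_1 = [0.13] × [0.31] = 0.0403
  L_2 = [0.13] × [0.15] = 0.0195
  L_3 = [0.18] × [0.23] = 0.0414
  L_4 = [0.32] × [0.19] = 0.0608
Weight by the priors:
  P(Z=1)·L_1 = 0.26 × 0.0403 = 0.010478
  P(Z=2)·L_2 = 0.21 × 0.0195 = 0.004095
  P(Z=3)·L_3 = 0.26 × 0.0414 = 0.010764
  P(Z=4)·L_4 = 0.27 × 0.0608 = 0.016416
Marginal: 0.010478 + 0.004095 + 0.010764 + 0.016416 = 0.041753
P(Segment 3 | data) = 0.010764 / 0.041753 ≈ 0.258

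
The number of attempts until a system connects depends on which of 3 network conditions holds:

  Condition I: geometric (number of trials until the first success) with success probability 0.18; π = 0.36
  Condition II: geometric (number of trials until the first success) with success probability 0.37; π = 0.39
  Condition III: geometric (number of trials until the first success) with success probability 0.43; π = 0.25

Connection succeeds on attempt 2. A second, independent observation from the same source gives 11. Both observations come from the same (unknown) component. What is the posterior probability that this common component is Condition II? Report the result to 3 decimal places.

0.190

Posterior ∝ prior × likelihood, so P(k | x) ∝ P(Z=k) f_k(x); normalise over all components.
Since both observations come from the same component, the likelihood for component k is f_k(x₁)·f_k(x₂).
  f_I = [0.18·(1−0.18)^1 = 0.18·0.82 = 0.1476] × [0.0247406] = 0.00365172
  f_II = [0.37·(1−0.37)^1 = 0.37·0.63 = 0.2331] × [0.00364424] = 0.000849473
  f_III = [0.43·(1−0.43)^1 = 0.43·0.57 = 0.2451] × [0.00155674] = 0.000381558
Multiply by the mixture weights:
  P(Z=I)·f_I = 0.36 × 0.00365172 = 0.00131462
  P(Z=II)·f_II = 0.39 × 0.000849473 = 0.000331294
  P(Z=III)·f_III = 0.25 × 0.000381558 = 9.53894e-05
Evidence: 0.00131462 + 0.000331294 + 9.53894e-05 = 0.0017413
P(Condition II | x₁, x₂) = 0.000331294 / 0.0017413 ≈ 0.190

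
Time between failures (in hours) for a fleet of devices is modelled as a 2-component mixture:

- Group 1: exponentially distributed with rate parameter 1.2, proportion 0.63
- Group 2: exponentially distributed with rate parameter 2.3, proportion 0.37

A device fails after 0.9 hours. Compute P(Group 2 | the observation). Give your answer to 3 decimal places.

P(component k | x) = π_k·f_k(x) / marginal(x), where marginal(x) = Σ_j π_j·f_j(x).
Evaluate each component's likelihood at the observed value:
  p_1 = 0.407515
  p_2 = 0.290227
Weight by the priors:
  π_1·p_1 = 0.63 × 0.407515 = 0.256734
  π_2·p_2 = 0.37 × 0.290227 = 0.107384
Marginal: 0.256734 + 0.107384 = 0.364118
So the posterior for Group 2 is 0.107384 / 0.364118 ≈ 0.295.

0.295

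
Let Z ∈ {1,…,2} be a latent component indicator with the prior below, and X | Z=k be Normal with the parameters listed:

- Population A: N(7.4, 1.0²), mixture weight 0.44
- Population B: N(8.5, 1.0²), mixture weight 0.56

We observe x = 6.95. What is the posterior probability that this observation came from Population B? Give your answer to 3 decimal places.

0.298

Apply Bayes' rule: the posterior for each component is proportional to its prior times its likelihood at x.
Normal densities:
  f_A = (1/(1.0·√(2π)))·exp(−(6.95−7.4)²/(2·1.0²)) = 0.398942·exp(-0.10125) = 0.360527
  f_B = (1/(1.0·√(2π)))·exp(−(6.95−8.5)²/(2·1.0²)) = 0.398942·exp(-1.20125) = 0.120009
Multiply by the mixture weights:
  π_A·f_A = 0.44 × 0.360527 = 0.158632
  π_B·f_B = 0.56 × 0.120009 = 0.067205
Evidence: 0.158632 + 0.067205 = 0.225837
Responsibility of Population B: 0.067205 / 0.225837 ≈ 0.298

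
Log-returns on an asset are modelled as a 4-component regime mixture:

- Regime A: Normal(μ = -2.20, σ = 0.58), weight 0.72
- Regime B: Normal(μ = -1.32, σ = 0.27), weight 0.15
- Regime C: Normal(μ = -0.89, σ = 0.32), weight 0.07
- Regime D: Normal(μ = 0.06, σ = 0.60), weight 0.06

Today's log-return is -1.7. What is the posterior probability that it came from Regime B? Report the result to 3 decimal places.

P(component k | x) = π_k·f_k(x) / marginal(x), where marginal(x) = Σ_j π_j·f_j(x).
Component likelihoods at x = -1.7:
  f_A = (1/(0.58·√(2π)))·exp(−(-1.7−-2.20)²/(2·0.58²)) = 0.687832·exp(-0.37158) = 0.474358
  f_B = (1/(0.27·√(2π)))·exp(−(-1.7−-1.32)²/(2·0.27²)) = 1.477564·exp(-0.99040) = 0.54881
  f_C = (1/(0.32·√(2π)))·exp(−(-1.7−-0.89)²/(2·0.32²)) = 1.246695·exp(-3.20361) = 0.0506347
  f_D = (1/(0.60·√(2π)))·exp(−(-1.7−0.06)²/(2·0.60²)) = 0.664904·exp(-4.30222) = 0.00900176
Weight by the priors:
  π_A·f_A = 0.72 × 0.474358 = 0.341538
  π_B·f_B = 0.15 × 0.54881 = 0.0823215
  π_C·f_C = 0.07 × 0.0506347 = 0.00354443
  π_D·f_D = 0.06 × 0.00900176 = 0.000540106
Marginal: 0.341538 + 0.0823215 + 0.00354443 + 0.000540106 = 0.427944
P(Regime B | x) ≈ 0.192

0.192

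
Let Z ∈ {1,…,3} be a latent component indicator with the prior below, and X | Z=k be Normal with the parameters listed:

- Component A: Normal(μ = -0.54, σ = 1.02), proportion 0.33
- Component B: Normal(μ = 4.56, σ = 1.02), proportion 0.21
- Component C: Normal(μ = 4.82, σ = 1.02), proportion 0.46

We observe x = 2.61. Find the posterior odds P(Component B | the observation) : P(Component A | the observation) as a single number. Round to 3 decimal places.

12.052

Since P(k|x) ∝ π_k f_k(x), the posterior odds are π_i f_i(x) / (π_j f_j(x)).
Normal densities:
  p_A = (1/(1.02·√(2π)))·exp(−(2.61−-0.54)²/(2·1.02²)) = 0.391120·exp(-4.76860) = 0.0033215
  p_B = (1/(1.02·√(2π)))·exp(−(2.61−4.56)²/(2·1.02²)) = 0.391120·exp(-1.82742) = 0.0629029
  p_C = (1/(1.02·√(2π)))·exp(−(2.61−4.82)²/(2·1.02²)) = 0.391120·exp(-2.34722) = 0.0374045
Odds = (0.21/0.33) × (0.0629029/0.0033215) = 0.636364 × 18.9381 ≈ 12.052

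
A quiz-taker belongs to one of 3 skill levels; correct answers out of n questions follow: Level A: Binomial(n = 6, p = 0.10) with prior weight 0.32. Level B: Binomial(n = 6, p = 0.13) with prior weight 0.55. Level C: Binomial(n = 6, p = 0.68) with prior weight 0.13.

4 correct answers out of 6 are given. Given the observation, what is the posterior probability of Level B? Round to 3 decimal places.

Posterior ∝ prior × likelihood, so P(k | x) ∝ π_k f_k(x); normalise over all components.
Component likelihoods at x = 4 correct answers out of 6:
  f_A = 0.001215
  f_B = 0.00324267
  f_C = 0.328418
Weight by the priors:
  π_A·f_A = 0.32 × 0.001215 = 0.0003888
  π_B·f_B = 0.55 × 0.00324267 = 0.00178347
  π_C·f_C = 0.13 × 0.328418 = 0.0426943
Evidence: 0.0003888 + 0.00178347 + 0.0426943 = 0.0448666
P(Level B | data) ≈ 0.040

0.040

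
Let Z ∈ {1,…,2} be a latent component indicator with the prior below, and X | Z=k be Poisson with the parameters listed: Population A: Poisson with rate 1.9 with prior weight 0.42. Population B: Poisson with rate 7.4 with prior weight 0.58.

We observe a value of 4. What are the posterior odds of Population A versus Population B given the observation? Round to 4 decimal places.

The posterior odds equal the prior odds times the likelihood ratio: (P(Z=i)/P(Z=j))·(f_i(x)/f_j(x)).
Poisson probabilities:
  p_A = 0.0812164
  p_B = 0.0763724
0.0341109 / 0.044296 ≈ 0.7701

0.7701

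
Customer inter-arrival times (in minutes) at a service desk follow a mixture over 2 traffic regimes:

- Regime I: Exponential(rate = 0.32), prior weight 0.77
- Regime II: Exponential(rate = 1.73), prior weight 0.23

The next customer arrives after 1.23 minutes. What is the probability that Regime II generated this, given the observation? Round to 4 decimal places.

P(component k | x) = π_k·f_k(x) / marginal(x), where marginal(x) = Σ_j π_j·f_j(x).
Exponential densities:
  L_I = 0.21588
  L_II = 0.206021
Multiply by the mixture weights:
  π_I·L_I = 0.77 × 0.21588 = 0.166227
  π_II·L_II = 0.23 × 0.206021 = 0.0473848
Evidence: 0.166227 + 0.0473848 = 0.213612
So the posterior for Regime II is 0.0473848 / 0.213612 ≈ 0.2218.

0.2218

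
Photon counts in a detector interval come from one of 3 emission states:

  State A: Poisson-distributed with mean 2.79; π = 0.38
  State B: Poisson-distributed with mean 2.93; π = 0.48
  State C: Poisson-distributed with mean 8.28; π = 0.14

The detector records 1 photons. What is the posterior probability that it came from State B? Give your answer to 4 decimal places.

0.5345

P(component k | x) = w_k·f_k(x) / marginal(x), where marginal(x) = Σ_j w_j·f_j(x).
Component likelihoods at x = 1 photons:
  f_A = 0.171365
  f_B = 0.156453
  f_C = 0.00209929
Weight by the priors:
  w_A·f_A = 0.38 × 0.171365 = 0.0651188
  w_B·f_B = 0.48 × 0.156453 = 0.0750976
  w_C·f_C = 0.14 × 0.00209929 = 0.0002939
Marginal: 0.0651188 + 0.0750976 + 0.0002939 = 0.14051
P(State B | the observation) = 0.0750976 / 0.14051 ≈ 0.5345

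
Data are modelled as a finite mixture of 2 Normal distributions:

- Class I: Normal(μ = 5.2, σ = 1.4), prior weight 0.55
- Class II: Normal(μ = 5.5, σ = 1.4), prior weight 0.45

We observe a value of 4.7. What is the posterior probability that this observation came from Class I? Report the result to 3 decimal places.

By Bayes' theorem, P(k | x) = π_k f_k(x) / Σ_j π_j f_j(x).
Component likelihoods at x = 4.7:
  f_I = 0.267353
  f_II = 0.242034
Prior × likelihood for each component:
  π_I·f_I = 0.55 × 0.267353 = 0.147044
  π_II·f_II = 0.45 × 0.242034 = 0.108915
Sum: 0.147044 + 0.108915 = 0.255959
So the posterior for Class I is 0.147044 / 0.255959 ≈ 0.574.

0.574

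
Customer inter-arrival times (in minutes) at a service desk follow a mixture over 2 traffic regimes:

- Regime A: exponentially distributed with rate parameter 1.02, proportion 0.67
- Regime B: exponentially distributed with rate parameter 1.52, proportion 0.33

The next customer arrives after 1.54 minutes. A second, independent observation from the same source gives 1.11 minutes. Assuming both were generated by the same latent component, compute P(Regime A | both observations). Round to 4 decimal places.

0.7748

The responsibility of component k is π_k f_k(x) divided by Σ_j π_j f_j(x).
Since both observations come from the same component, the likelihood for component k is f_k(x₁)·f_k(x₂).
  L_A = [0.212036] × [0.32877] = 0.0697112
  L_B = [0.146301] × [0.281256] = 0.041148
Prior × likelihood for each component:
  π_A·L_A = 0.67 × 0.0697112 = 0.0467065
  π_B·L_B = 0.33 × 0.041148 = 0.0135788
Evidence: 0.0467065 + 0.0135788 = 0.0602853
So the posterior for Regime A is 0.0467065 / 0.0602853 ≈ 0.7748.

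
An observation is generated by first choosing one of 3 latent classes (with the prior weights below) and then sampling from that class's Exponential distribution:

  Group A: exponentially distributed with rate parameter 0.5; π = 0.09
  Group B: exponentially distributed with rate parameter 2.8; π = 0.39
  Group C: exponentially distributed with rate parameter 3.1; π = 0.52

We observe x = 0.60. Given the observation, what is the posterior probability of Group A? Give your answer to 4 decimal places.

0.0683

Posterior ∝ prior × likelihood, so P(k | x) ∝ P(Z=k) f_k(x); normalise over all components.
Evaluate each component's likelihood at the observed value:
  L_A = 0.370409
  L_B = 0.521847
  L_C = 0.482585
Multiply by the mixture weights:
  P(Z=A)·L_A = 0.09 × 0.370409 = 0.0333368
  P(Z=B)·L_B = 0.39 × 0.521847 = 0.20352
  P(Z=C)·L_C = 0.52 × 0.482585 = 0.250944
Marginal: 0.0333368 + 0.20352 + 0.250944 = 0.487801
P(Group A | x) = 0.0333368 / 0.487801 ≈ 0.0683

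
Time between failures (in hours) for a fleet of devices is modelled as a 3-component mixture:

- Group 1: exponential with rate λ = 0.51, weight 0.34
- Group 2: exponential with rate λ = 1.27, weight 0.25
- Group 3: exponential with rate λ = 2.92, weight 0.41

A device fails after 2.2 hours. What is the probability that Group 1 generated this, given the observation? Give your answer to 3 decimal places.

Apply Bayes' rule: the posterior for each component is proportional to its prior times its likelihood at x.
Evaluate each component's likelihood at the observed value:
  p_1 = 0.51·e^(−0.51·2.2) = 0.51·e^(−1.1220) = 0.16607
  p_2 = 1.27·e^(−1.27·2.2) = 1.27·e^(−2.7940) = 0.0776935
  p_3 = 2.92·e^(−2.92·2.2) = 2.92·e^(−6.4240) = 0.00473669
Weight by the priors:
  w_1·p_1 = 0.34 × 0.16607 = 0.0564639
  w_2·p_2 = 0.25 × 0.0776935 = 0.0194234
  w_3·p_3 = 0.41 × 0.00473669 = 0.00194204
Normaliser: 0.0564639 + 0.0194234 + 0.00194204 = 0.0778293
P(Group 1 | data) ≈ 0.725

0.725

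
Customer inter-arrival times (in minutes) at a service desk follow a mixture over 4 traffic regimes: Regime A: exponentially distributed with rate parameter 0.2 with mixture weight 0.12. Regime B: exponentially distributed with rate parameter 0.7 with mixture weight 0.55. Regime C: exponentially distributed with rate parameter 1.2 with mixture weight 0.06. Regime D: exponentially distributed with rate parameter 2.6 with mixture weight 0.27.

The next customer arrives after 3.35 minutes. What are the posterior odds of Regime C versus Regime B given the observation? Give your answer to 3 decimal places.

0.035

Only the two components matter; the odds are (w_i f_i(x)) / (w_j f_j(x)).
Evaluate each component's likelihood at the observed value:
  L_A = 0.2·e^(−0.2·3.35) = 0.2·e^(−0.6700) = 0.102342
  L_B = 0.7·e^(−0.7·3.35) = 0.7·e^(−2.3450) = 0.067093
  L_C = 1.2·e^(−1.2·3.35) = 1.2·e^(−4.0200) = 0.0215436
  L_D = 2.6·e^(−2.6·3.35) = 2.6·e^(−8.7100) = 0.000428813
Posterior odds = (w_C·L_C) / (w_B·L_B) = (0.06·0.0215436) / (0.55·0.067093) = 0.00129261 / 0.0369012 ≈ 0.035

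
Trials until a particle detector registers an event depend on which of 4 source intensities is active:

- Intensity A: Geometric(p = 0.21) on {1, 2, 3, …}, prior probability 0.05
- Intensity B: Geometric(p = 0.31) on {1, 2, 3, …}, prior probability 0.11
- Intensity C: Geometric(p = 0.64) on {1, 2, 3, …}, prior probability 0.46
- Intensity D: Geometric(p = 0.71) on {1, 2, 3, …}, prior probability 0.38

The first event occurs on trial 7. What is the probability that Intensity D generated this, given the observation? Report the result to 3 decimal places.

Apply Bayes' rule: the posterior for each component is proportional to its prior times its likelihood at x.
Component likelihoods at x = 7:
  L_A = 0.0510484
  L_B = 0.0334546
  L_C = 0.00139314
  L_D = 0.000422325
Multiply by the mixture weights:
  π_A·L_A = 0.05 × 0.0510484 = 0.00255242
  π_B·L_B = 0.11 × 0.0334546 = 0.00368001
  π_C·L_C = 0.46 × 0.00139314 = 0.000640845
  π_D·L_D = 0.38 × 0.000422325 = 0.000160483
Sum: 0.00255242 + 0.00368001 + 0.000640845 + 0.000160483 = 0.00703376
P(Intensity D | x) ≈ 0.023

0.023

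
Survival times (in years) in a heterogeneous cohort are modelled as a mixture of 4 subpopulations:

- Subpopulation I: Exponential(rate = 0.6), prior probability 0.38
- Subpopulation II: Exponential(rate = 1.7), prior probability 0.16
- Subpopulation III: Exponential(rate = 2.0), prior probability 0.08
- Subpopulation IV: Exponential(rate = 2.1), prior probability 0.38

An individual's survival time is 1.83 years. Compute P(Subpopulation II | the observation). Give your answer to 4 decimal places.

The responsibility of component k is π_k f_k(x) divided by Σ_j π_j f_j(x).
Evaluate each component's likelihood at the observed value:
  p_I = 0.200122
  p_II = 0.0757458
  p_III = 0.051465
  p_IV = 0.0450014
Weight by the priors:
  π_I·p_I = 0.38 × 0.200122 = 0.0760465
  π_II·p_II = 0.16 × 0.0757458 = 0.0121193
  π_III·p_III = 0.08 × 0.051465 = 0.0041172
  π_IV·p_IV = 0.38 × 0.0450014 = 0.0171005
Evidence: 0.0760465 + 0.0121193 + 0.0041172 + 0.0171005 = 0.109384
Responsibility of Subpopulation II: 0.0121193 / 0.109384 ≈ 0.1108

0.1108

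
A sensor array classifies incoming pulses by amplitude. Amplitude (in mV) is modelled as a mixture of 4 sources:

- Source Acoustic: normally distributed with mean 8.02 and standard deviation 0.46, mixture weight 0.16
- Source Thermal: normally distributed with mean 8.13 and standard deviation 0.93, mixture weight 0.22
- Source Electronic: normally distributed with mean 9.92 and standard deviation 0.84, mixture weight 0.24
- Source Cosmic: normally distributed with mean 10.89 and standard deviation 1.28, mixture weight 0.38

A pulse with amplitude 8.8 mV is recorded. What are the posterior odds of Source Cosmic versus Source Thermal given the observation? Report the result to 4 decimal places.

0.4289

Since P(k|x) ∝ π_k f_k(x), the posterior odds are π_i f_i(x) / (π_j f_j(x)).
Normal densities:
  p_Acoustic = 0.205969
  p_Thermal = 0.33092
  p_Electronic = 0.19525
  p_Cosmic = 0.0821805
Odds = (0.38/0.22) × (0.0821805/0.33092) = 1.72727 × 0.248339 ≈ 0.4289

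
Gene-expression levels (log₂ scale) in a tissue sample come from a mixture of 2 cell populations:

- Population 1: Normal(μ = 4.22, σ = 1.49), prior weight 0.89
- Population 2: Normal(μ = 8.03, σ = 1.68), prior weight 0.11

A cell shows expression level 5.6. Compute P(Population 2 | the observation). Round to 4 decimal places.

The responsibility of component k is π_k f_k(x) divided by Σ_j π_j f_j(x).
Normal densities:
  f_1 = 0.174363
  f_2 = 0.0834248
Unnormalised posteriors:
  π_1·f_1 = 0.89 × 0.174363 = 0.155183
  π_2·f_2 = 0.11 × 0.0834248 = 0.00917672
Normaliser: 0.155183 + 0.00917672 = 0.16436
Responsibility of Population 2: 0.00917672 / 0.16436 ≈ 0.0558

0.0558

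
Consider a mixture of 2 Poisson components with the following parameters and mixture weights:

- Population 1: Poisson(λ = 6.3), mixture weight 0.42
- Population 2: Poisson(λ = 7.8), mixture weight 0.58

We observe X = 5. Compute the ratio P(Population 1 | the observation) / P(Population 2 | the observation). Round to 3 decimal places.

1.116

Since P(k|x) ∝ P(Z=k) f_k(x), the posterior odds are P(Z=i) f_i(x) / (P(Z=j) f_j(x)).
Evaluate each component's likelihood at the observed value:
  L_1 = 0.151868
  L_2 = 0.0985814
Posterior odds = (P(Z=1)·L_1) / (P(Z=2)·L_2) = (0.42·0.151868) / (0.58·0.0985814) = 0.0637846 / 0.0571772 ≈ 1.116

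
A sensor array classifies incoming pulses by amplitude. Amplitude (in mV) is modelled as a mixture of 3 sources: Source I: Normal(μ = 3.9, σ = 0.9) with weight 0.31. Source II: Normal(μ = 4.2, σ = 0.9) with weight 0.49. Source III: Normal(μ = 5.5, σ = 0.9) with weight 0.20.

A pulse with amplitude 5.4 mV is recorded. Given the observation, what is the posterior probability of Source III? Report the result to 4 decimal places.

0.4163

Apply Bayes' rule: the posterior for each component is proportional to its prior times its likelihood at x.
Evaluate each component's likelihood at the observed value:
  L_I = 0.11053
  L_II = 0.182233
  L_III = 0.440541
Multiply by the mixture weights:
  P(Z=I)·L_I = 0.31 × 0.11053 = 0.0342643
  P(Z=II)·L_II = 0.49 × 0.182233 = 0.0892944
  P(Z=III)·L_III = 0.20 × 0.440541 = 0.0881083
Denominator: 0.0342643 + 0.0892944 + 0.0881083 = 0.211667
P(Source III | the observation) ≈ 0.4163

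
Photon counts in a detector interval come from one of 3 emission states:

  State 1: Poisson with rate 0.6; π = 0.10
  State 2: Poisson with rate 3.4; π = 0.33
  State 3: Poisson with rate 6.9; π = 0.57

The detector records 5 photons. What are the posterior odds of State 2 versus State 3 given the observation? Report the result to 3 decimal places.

Posterior odds = (P(Z=i) f_i(x)) / (P(Z=j) f_j(x)); the normalising sum cancels.
Evaluate each component's likelihood at the observed value:
  p_1 = e^(−0.6)·0.6^5/5! = 0.00035563
  p_2 = e^(−3.4)·3.4^5/5! = 0.126361
  p_3 = e^(−6.9)·6.9^5/5! = 0.131351
Odds = (0.33/0.57) × (0.126361/0.131351) = 0.578947 × 0.962011 ≈ 0.557

0.557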